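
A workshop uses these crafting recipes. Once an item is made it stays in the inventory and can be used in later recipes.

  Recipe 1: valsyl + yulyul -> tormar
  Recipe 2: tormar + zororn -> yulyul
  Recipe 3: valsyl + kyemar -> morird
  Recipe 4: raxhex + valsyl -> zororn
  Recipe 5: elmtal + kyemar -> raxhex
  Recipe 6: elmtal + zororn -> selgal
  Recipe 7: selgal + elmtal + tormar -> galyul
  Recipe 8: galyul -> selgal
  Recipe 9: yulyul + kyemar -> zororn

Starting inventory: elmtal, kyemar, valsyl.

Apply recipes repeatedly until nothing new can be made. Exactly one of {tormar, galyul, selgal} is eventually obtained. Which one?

selgal

elmtal + kyemar -> raxhex (Recipe 5).
Using Recipe 4, raxhex and valsyl make zororn.
elmtal + zororn -> selgal (Recipe 6).
tormar would need valsyl and yulyul (Recipe 1), but yulyul is never obtained. galyul would need selgal, elmtal, and tormar (Recipe 7), but tormar is never obtained.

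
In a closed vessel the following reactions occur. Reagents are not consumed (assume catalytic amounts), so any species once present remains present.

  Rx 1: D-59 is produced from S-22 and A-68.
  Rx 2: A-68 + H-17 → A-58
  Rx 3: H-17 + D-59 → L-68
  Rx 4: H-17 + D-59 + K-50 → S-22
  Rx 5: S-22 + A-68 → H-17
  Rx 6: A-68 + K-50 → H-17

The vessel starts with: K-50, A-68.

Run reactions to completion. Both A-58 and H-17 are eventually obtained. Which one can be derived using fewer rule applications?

H-17: A-68 and K-50 present → H-17 forms (Rx 6). [1 rule application]
A-58: A-68 and K-50 present → H-17 forms (Rx 6). A-68 and H-17 present → A-58 forms (Rx 2). [2 rule applications]
H-17 needs fewer.

H-17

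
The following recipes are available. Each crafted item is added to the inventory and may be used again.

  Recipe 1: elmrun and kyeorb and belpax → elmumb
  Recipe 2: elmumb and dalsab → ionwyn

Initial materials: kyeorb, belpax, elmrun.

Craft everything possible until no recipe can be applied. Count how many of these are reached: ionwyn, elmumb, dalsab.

Using Recipe 1, elmrun, kyeorb, and belpax make elmumb.
ionwyn would need elmumb and dalsab (Recipe 2), but dalsab is never obtained.
elmumb: reached.
No rule produces dalsab, and it is not given.
Reached: elmumb — 1 of the 3.

1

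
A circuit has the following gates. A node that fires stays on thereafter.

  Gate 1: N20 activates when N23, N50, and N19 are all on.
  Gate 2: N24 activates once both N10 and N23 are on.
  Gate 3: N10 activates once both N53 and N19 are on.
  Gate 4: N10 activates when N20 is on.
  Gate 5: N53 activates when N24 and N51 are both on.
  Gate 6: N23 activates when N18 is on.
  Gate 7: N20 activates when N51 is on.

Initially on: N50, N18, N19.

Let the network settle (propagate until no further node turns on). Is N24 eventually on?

Yes

Gate 6: N18 on → N23 on.
N23, N50, and N19 are on, so N20 activates (Gate 1).
Gate 4: N20 on → N10 on.
Gate 2: N10 and N23 on → N24 on.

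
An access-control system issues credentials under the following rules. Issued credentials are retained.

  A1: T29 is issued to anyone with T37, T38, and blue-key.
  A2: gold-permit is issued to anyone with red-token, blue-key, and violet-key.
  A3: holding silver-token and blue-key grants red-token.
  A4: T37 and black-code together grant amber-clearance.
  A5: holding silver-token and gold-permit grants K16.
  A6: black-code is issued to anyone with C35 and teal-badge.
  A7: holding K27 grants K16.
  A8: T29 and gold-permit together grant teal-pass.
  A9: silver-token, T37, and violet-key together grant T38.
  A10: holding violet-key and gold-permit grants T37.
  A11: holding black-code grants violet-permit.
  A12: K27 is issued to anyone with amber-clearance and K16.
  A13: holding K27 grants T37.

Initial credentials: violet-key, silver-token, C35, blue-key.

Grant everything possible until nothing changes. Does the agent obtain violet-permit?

violet-permit would need black-code (A11), but black-code is never granted.

No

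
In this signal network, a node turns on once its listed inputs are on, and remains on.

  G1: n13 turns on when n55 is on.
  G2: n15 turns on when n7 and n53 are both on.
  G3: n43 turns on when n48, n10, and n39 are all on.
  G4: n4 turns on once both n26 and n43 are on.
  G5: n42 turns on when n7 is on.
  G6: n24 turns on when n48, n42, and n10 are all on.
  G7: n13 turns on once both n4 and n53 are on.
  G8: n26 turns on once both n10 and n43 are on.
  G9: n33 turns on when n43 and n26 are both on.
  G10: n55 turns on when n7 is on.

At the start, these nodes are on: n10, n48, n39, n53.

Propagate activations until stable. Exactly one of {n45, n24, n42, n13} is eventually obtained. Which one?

n13

n48, n10, and n39 are on, so n43 turns on (G3).
n10 and n43 are on, so n26 turns on (G8).
G4: n26 and n43 on → n4 on.
G7: n4 and n53 on → n13 on.
n42 would need n7 (G5), but n7 never turns on. n24 would need n48, n42, and n10 (G6), but n42 never turns on. No rule produces n45, and it is not given.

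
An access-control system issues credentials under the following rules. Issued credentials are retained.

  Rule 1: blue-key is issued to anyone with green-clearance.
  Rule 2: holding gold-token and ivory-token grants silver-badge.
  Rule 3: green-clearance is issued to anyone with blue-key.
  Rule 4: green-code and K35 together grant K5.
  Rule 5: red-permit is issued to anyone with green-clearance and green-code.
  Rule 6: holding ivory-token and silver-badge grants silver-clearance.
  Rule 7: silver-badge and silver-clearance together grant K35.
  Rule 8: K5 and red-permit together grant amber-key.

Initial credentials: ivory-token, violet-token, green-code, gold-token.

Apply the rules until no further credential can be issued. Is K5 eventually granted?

Holding gold-token and ivory-token grants silver-badge (Rule 2).
Holding ivory-token and silver-badge grants silver-clearance (Rule 6).
Holding silver-badge and silver-clearance grants K35 (Rule 7).
Holding green-code and K35 grants K5 (Rule 4).

Yes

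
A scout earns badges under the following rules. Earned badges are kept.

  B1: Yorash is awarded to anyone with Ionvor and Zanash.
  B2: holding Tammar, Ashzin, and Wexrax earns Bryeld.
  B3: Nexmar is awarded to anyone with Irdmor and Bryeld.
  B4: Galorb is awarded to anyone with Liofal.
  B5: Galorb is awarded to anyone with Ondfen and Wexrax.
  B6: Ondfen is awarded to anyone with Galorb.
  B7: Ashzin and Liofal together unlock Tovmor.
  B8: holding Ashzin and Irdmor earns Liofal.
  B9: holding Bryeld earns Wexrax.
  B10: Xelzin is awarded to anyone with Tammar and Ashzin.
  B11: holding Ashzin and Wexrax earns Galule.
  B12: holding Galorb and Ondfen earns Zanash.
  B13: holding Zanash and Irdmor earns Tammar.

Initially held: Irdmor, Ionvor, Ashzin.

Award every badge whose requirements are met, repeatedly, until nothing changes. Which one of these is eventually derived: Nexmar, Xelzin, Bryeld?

With Ashzin and Irdmor, Liofal is earned (B8).
With Liofal, Galorb is earned (B4).
With Galorb, Ondfen is earned (B6).
With Galorb and Ondfen, Zanash is earned (B12).
With Zanash and Irdmor, Tammar is earned (B13).
With Tammar and Ashzin, Xelzin is earned (B10).
Nexmar would need Irdmor and Bryeld (B3), but Bryeld is never earned. Bryeld would need Tammar, Ashzin, and Wexrax (B2), but Wexrax is never earned.

Xelzin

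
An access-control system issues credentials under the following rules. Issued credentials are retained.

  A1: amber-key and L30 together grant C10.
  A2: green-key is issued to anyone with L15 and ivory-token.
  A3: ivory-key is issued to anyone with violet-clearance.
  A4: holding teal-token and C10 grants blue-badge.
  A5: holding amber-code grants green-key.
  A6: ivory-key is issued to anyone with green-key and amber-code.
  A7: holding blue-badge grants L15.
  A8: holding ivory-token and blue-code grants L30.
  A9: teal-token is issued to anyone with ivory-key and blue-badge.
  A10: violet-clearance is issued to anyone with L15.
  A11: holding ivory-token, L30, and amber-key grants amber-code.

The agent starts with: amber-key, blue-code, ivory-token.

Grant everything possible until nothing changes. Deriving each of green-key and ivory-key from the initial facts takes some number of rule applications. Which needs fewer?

green-key

green-key: Holding ivory-token and blue-code grants L30 (A8). Holding ivory-token, L30, and amber-key grants amber-code (A11). Holding amber-code grants green-key (A5). [3 rule applications]
ivory-key: Holding ivory-token and blue-code grants L30 (A8). Holding ivory-token, L30, and amber-key grants amber-code (A11). Holding amber-code grants green-key (A5). Holding green-key and amber-code grants ivory-key (A6). [4 rule applications]
green-key needs fewer.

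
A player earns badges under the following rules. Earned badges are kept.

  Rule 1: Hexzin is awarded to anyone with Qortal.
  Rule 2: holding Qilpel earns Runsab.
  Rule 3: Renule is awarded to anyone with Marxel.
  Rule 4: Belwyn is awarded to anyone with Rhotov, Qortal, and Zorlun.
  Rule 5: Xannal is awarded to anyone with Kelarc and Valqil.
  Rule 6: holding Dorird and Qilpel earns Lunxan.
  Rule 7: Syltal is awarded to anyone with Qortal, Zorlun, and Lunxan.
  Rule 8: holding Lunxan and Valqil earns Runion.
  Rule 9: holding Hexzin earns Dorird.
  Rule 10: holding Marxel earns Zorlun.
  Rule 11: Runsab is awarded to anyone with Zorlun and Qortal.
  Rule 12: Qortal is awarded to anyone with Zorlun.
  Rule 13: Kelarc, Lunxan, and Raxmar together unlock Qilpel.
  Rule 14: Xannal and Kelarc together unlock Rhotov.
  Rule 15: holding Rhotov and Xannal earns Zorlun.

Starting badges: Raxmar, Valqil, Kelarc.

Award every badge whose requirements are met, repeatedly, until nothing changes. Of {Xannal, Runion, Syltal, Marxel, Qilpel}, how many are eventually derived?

1

With Kelarc and Valqil, Xannal is earned (Rule 5).
Xannal: reached.
Runion would need Lunxan and Valqil (Rule 8), but Lunxan is never earned.
Syltal would need Qortal, Zorlun, and Lunxan (Rule 7), but Lunxan is never earned.
No rule produces Marxel, and it is not given.
Qilpel would need Kelarc, Lunxan, and Raxmar (Rule 13), but Lunxan is never earned.
Reached: Xannal — 1 of the 5.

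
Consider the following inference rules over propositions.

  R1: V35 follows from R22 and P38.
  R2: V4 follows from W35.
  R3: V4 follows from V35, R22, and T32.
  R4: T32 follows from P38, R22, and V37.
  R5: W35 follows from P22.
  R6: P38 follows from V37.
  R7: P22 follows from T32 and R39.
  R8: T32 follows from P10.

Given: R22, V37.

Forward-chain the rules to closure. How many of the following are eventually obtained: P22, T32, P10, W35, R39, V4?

V37 holds, so P38 follows (R6).
P38, R22, and V37 hold, so T32 follows (R4).
R22 and P38 hold, so V35 follows (R1).
From V35, R22, and T32, R3 gives V4.
P22 would need T32 and R39 (R7), but R39 is never established.
T32: reached.
No rule produces P10, and it is not given.
W35 would need P22 (R5), but P22 is never established.
No rule produces R39, and it is not given.
V4: reached.
Reached: T32 and V4 — 2 of the 6.

2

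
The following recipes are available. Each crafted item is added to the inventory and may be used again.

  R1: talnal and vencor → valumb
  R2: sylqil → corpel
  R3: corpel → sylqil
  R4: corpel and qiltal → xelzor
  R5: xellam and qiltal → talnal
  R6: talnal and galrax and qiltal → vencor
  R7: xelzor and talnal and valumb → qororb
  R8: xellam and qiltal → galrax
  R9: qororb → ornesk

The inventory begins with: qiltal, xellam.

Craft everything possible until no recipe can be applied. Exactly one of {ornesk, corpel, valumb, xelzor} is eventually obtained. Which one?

valumb

Using R5, xellam and qiltal make talnal.
xellam and qiltal → galrax (R8).
talnal and galrax and qiltal → vencor (R6).
talnal and vencor → valumb (R1).
corpel would need sylqil (R2), but sylqil is never obtained. xelzor would need corpel and qiltal (R4), but corpel is never obtained. ornesk would need qororb (R9), but qororb is never obtained.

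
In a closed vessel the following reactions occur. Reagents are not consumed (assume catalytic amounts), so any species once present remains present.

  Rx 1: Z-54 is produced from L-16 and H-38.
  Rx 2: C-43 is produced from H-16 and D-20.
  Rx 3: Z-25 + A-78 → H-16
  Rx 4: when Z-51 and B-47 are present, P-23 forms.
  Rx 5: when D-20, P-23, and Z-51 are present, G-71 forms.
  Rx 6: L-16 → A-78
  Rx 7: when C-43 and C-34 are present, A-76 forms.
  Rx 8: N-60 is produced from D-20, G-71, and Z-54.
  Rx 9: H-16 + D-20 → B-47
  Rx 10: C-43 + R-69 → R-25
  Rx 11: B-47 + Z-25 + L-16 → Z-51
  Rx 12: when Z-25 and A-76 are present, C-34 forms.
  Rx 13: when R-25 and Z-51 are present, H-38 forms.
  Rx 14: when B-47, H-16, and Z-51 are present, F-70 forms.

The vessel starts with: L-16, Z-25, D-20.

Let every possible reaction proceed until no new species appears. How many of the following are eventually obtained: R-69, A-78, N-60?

1

L-16 present → A-78 forms (Rx 6).
No rule produces R-69, and it is not given.
A-78: reached.
N-60 would need D-20, G-71, and Z-54 (Rx 8), but Z-54 never forms.
Reached: A-78 — 1 of the 3.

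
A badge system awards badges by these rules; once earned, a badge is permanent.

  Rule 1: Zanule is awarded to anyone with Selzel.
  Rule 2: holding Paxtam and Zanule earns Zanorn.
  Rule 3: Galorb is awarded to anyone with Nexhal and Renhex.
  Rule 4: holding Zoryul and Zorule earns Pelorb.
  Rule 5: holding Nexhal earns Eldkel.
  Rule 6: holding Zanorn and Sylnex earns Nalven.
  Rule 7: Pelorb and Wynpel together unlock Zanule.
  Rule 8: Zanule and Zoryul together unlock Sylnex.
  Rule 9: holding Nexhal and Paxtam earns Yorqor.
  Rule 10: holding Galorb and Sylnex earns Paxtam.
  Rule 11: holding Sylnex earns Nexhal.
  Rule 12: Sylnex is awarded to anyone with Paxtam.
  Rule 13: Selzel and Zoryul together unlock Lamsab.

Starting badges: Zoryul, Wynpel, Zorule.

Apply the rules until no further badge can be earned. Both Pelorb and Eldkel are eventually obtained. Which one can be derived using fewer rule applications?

Pelorb

Pelorb: With Zoryul and Zorule, Pelorb is earned (Rule 4). [1 rule application]
Eldkel: With Zoryul and Zorule, Pelorb is earned (Rule 4). With Pelorb and Wynpel, Zanule is earned (Rule 7). With Zanule and Zoryul, Sylnex is earned (Rule 8). With Sylnex, Nexhal is earned (Rule 11). With Nexhal, Eldkel is earned (Rule 5). [5 rule applications]
Pelorb needs fewer.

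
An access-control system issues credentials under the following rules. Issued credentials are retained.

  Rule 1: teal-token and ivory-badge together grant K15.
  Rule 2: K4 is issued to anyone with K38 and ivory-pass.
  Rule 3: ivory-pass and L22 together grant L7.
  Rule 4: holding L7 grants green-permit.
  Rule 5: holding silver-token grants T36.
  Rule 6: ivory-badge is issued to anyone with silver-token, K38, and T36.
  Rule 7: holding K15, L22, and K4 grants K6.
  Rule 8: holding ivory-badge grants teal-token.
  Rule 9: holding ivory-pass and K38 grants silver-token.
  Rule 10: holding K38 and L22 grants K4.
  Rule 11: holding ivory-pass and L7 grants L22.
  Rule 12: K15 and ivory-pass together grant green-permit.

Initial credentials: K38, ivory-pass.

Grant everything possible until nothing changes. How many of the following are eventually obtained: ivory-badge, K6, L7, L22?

Holding ivory-pass and K38 grants silver-token (Rule 9).
Holding silver-token grants T36 (Rule 5).
Holding silver-token, K38, and T36 grants ivory-badge (Rule 6).
ivory-badge: reached.
K6 would need K15, L22, and K4 (Rule 7), but L22 is never granted.
L7 would need ivory-pass and L22 (Rule 3), but L22 is never granted.
L22 would need ivory-pass and L7 (Rule 11), but L7 is never granted.
Reached: ivory-badge — 1 of the 4.

1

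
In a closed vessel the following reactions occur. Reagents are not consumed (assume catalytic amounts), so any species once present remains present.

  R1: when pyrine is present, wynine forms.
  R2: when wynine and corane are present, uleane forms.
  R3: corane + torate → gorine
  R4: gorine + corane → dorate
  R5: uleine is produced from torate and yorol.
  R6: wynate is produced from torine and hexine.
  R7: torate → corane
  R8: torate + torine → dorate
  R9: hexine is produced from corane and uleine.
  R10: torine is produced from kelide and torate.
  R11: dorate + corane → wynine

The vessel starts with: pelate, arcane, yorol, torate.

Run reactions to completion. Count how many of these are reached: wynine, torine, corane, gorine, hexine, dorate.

5

torate and yorol present → uleine forms (R5).
torate present → corane forms (R7).
corane and torate present → gorine forms (R3).
corane and uleine present → hexine forms (R9).
gorine and corane present → dorate forms (R4).
dorate and corane present → wynine forms (R11).
wynine: reached.
torine would need kelide and torate (R10), but kelide never forms.
corane: reached.
gorine: reached.
hexine: reached.
dorate: reached.
Reached: wynine, corane, gorine, hexine, and dorate — 5 of the 6.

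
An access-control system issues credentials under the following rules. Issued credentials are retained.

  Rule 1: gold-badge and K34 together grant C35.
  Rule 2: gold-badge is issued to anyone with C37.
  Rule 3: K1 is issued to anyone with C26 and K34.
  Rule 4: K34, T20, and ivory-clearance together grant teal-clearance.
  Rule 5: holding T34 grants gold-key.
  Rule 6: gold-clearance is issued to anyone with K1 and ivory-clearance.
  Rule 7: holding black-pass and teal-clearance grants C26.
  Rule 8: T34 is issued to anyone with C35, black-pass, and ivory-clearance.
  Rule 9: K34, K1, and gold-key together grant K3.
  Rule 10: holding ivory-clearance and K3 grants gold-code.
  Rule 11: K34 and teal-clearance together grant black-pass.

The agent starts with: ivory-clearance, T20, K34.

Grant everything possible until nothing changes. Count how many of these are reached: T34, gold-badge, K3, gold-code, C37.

0

T34 would need C35, black-pass, and ivory-clearance (Rule 8), but C35 is never granted.
gold-badge would need C37 (Rule 2), but C37 is never granted.
K3 would need K34, K1, and gold-key (Rule 9), but gold-key is never granted.
gold-code would need ivory-clearance and K3 (Rule 10), but K3 is never granted.
No rule produces C37, and it is not given.
None of the 5 are reached.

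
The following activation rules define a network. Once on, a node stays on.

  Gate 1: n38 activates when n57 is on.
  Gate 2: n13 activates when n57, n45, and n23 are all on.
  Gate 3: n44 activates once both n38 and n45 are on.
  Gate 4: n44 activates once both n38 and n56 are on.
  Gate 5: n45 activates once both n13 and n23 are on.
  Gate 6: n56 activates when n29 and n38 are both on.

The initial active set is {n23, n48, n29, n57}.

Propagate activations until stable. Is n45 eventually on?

No

n45 would need n13 and n23 (Gate 5), but n13 never turns on.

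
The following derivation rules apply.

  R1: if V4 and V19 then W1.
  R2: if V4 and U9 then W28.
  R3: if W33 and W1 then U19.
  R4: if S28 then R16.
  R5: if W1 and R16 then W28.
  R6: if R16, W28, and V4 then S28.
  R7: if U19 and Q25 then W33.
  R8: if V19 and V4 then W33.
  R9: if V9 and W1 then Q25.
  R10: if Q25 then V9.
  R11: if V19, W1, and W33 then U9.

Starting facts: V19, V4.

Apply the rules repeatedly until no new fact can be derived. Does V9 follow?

V9 would need Q25 (R10), but Q25 is never established.

No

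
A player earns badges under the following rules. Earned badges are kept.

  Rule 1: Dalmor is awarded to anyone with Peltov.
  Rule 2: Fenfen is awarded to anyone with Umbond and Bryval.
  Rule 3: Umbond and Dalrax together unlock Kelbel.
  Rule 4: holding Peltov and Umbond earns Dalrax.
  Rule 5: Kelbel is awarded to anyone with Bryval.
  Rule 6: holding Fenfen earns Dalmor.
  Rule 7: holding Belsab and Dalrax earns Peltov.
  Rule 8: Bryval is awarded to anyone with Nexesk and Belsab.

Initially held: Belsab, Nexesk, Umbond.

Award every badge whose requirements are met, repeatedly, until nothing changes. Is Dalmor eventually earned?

Yes

With Nexesk and Belsab, Bryval is earned (Rule 8).
With Umbond and Bryval, Fenfen is earned (Rule 2).
With Fenfen, Dalmor is earned (Rule 6).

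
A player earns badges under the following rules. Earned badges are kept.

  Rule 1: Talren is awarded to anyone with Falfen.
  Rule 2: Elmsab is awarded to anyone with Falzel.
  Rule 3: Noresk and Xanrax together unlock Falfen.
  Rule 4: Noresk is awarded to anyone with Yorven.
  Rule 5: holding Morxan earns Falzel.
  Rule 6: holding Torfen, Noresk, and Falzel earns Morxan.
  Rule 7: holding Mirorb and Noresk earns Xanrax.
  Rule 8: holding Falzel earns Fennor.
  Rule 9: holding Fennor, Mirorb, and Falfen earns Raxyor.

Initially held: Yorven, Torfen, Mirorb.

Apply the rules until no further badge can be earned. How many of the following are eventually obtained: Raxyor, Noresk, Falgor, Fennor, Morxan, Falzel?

1

With Yorven, Noresk is earned (Rule 4).
Raxyor would need Fennor, Mirorb, and Falfen (Rule 9), but Fennor is never earned.
Noresk: reached.
No rule produces Falgor, and it is not given.
Fennor would need Falzel (Rule 8), but Falzel is never earned.
Morxan would need Torfen, Noresk, and Falzel (Rule 6), but Falzel is never earned.
Falzel would need Morxan (Rule 5), but Morxan is never earned.
Reached: Noresk — 1 of the 6.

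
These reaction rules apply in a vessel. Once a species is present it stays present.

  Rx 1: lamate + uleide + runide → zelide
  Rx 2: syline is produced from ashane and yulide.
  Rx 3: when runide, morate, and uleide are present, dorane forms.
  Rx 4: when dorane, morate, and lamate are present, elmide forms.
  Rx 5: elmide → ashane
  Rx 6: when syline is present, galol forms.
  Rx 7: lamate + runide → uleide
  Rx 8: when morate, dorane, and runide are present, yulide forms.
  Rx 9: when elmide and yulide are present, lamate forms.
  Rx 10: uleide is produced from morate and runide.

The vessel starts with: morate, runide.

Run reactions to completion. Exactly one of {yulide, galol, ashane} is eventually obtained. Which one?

yulide

morate and runide present → uleide forms (Rx 10).
runide, morate, and uleide present → dorane forms (Rx 3).
morate, dorane, and runide present → yulide forms (Rx 8).
ashane would need elmide (Rx 5), but elmide never forms. galol would need syline (Rx 6), but syline never forms.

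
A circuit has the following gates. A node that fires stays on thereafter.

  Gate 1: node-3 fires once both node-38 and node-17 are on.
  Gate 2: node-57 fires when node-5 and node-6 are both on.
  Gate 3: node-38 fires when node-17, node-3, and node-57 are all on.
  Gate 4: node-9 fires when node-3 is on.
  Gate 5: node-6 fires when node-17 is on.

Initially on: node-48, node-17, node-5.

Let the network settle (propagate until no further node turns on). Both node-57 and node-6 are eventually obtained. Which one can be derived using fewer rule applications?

node-6

node-6: Gate 5: node-17 on → node-6 on. [1 rule application]
node-57: Gate 5: node-17 on → node-6 on. node-5 and node-6 are on, so node-57 fires (Gate 2). [2 rule applications]
node-6 needs fewer.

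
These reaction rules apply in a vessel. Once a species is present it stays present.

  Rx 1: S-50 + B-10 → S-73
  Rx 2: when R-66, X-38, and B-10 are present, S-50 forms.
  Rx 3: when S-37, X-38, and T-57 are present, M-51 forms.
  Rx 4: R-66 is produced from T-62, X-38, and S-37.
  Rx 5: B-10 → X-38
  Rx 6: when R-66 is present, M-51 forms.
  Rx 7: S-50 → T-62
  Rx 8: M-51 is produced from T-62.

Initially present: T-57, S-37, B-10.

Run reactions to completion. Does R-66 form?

R-66 would need T-62, X-38, and S-37 (Rx 4), but T-62 never forms.

No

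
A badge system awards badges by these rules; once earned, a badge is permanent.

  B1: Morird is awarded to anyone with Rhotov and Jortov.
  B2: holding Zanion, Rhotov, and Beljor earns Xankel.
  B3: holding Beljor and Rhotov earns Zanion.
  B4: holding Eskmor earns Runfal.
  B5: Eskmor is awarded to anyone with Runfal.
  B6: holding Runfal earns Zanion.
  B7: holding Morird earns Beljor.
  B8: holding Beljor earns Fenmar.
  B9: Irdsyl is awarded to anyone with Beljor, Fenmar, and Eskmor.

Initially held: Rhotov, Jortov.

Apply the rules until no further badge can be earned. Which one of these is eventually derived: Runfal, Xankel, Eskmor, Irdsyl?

Xankel

With Rhotov and Jortov, Morird is earned (B1).
With Morird, Beljor is earned (B7).
With Beljor and Rhotov, Zanion is earned (B3).
With Zanion, Rhotov, and Beljor, Xankel is earned (B2).
Irdsyl would need Beljor, Fenmar, and Eskmor (B9), but Eskmor is never earned. Runfal would need Eskmor (B4), but Eskmor is never earned. Eskmor would need Runfal (B5), but Runfal is never earned.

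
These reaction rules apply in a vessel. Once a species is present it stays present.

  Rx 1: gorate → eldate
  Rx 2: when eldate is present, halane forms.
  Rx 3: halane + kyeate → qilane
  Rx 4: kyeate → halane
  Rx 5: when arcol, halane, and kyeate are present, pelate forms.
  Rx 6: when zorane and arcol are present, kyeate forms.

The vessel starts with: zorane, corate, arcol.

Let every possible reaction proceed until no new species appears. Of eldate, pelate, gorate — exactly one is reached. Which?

pelate

zorane and arcol present → kyeate forms (Rx 6).
kyeate present → halane forms (Rx 4).
arcol, halane, and kyeate present → pelate forms (Rx 5).
eldate would need gorate (Rx 1), but gorate never forms. No rule produces gorate, and it is not given.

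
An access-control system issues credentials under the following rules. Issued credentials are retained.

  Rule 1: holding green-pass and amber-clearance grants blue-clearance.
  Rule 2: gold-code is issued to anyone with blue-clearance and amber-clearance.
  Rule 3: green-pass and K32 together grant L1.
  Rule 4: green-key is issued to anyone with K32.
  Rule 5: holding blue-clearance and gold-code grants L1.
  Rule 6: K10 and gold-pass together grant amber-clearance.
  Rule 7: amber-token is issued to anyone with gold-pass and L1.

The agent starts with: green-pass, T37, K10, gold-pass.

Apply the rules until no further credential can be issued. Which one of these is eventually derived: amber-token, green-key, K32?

Holding K10 and gold-pass grants amber-clearance (Rule 6).
Holding green-pass and amber-clearance grants blue-clearance (Rule 1).
Holding blue-clearance and amber-clearance grants gold-code (Rule 2).
Holding blue-clearance and gold-code grants L1 (Rule 5).
Holding gold-pass and L1 grants amber-token (Rule 7).
No rule produces K32, and it is not given. green-key would need K32 (Rule 4), but K32 is never granted.

amber-token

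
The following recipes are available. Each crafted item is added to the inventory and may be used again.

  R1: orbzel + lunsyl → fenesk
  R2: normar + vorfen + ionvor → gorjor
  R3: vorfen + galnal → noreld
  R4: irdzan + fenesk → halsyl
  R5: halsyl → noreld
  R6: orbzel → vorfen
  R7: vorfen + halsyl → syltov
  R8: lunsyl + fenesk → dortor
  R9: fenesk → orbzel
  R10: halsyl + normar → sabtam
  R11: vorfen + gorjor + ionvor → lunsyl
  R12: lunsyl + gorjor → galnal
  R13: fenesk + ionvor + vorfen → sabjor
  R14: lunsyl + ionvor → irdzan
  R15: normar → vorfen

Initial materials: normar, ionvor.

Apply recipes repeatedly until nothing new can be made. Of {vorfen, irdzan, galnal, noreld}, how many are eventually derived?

4

normar → vorfen (R15).
normar + vorfen + ionvor → gorjor (R2).
Using R11, vorfen, gorjor, and ionvor make lunsyl.
Using R14, lunsyl and ionvor make irdzan.
lunsyl + gorjor → galnal (R12).
Using R3, vorfen and galnal make noreld.
vorfen: reached.
irdzan: reached.
galnal: reached.
noreld: reached.
All 4 are reached.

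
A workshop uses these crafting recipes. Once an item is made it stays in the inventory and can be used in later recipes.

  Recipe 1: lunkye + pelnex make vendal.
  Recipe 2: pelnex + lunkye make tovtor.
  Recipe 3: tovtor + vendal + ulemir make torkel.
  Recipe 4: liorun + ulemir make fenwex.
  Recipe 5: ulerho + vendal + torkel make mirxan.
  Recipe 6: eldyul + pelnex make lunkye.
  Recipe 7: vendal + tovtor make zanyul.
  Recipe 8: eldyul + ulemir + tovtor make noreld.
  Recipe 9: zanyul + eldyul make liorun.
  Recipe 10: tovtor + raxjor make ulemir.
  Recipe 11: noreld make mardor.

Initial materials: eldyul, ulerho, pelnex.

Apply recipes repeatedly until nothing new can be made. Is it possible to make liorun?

eldyul + pelnex → lunkye (Recipe 6).
pelnex + lunkye → tovtor (Recipe 2).
Using Recipe 1, lunkye and pelnex make vendal.
vendal + tovtor → zanyul (Recipe 7).
Using Recipe 9, zanyul and eldyul make liorun.

Yes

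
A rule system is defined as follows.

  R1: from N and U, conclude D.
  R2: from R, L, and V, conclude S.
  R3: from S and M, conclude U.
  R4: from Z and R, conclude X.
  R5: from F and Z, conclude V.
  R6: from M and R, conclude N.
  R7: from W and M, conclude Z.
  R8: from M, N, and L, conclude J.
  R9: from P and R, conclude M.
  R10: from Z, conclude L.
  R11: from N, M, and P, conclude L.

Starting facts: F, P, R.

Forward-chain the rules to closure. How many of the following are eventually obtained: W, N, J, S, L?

P and R hold, so M follows (R9).
M and R hold, so N follows (R6).
N, M, and P hold, so L follows (R11).
M, N, and L hold, so J follows (R8).
No rule produces W, and it is not given.
N: reached.
J: reached.
S would need R, L, and V (R2), but V is never established.
L: reached.
Reached: N, J, and L — 3 of the 5.

3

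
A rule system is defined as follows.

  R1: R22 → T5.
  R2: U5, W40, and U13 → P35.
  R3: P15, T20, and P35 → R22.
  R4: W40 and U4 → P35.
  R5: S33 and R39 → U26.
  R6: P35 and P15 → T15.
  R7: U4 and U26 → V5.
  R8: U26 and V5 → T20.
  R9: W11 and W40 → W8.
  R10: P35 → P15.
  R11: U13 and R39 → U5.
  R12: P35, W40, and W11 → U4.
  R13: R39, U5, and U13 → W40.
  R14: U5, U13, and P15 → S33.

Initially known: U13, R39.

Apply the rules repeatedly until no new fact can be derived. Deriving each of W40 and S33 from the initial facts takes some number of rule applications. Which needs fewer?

W40: U13 and R39 hold, so U5 follows (R11). R39, U5, and U13 hold, so W40 follows (R13). [2 rule applications]
S33: From U13 and R39, R11 gives U5. From R39, U5, and U13, R13 gives W40. From U5, W40, and U13, R2 gives P35. From P35, R10 gives P15. From U5, U13, and P15, R14 gives S33. [5 rule applications]
W40 needs fewer.

W40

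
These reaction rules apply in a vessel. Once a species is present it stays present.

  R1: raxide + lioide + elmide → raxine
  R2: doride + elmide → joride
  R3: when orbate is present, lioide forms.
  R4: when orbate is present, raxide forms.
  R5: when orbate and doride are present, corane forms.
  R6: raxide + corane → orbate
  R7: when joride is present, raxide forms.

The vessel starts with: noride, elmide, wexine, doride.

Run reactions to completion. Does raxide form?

doride and elmide present → joride forms (R2).
joride present → raxide forms (R7).

Yes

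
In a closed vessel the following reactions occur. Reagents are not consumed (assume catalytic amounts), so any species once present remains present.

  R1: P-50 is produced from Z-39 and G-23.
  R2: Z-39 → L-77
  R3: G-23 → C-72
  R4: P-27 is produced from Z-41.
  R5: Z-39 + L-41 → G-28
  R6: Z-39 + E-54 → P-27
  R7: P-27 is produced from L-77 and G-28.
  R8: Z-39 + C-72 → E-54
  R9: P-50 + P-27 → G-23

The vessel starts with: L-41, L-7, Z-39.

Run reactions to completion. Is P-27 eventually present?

Z-39 and L-41 present → G-28 forms (R5).
Z-39 present → L-77 forms (R2).
L-77 and G-28 present → P-27 forms (R7).

Yes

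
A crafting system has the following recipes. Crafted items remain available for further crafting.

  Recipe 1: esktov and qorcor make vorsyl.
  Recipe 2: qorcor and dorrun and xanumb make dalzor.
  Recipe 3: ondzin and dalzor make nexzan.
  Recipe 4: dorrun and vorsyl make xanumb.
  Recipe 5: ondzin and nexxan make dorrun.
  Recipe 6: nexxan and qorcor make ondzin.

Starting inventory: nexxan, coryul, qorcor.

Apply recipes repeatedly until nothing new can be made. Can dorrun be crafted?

Using Recipe 6, nexxan and qorcor make ondzin.
Using Recipe 5, ondzin and nexxan make dorrun.

Yes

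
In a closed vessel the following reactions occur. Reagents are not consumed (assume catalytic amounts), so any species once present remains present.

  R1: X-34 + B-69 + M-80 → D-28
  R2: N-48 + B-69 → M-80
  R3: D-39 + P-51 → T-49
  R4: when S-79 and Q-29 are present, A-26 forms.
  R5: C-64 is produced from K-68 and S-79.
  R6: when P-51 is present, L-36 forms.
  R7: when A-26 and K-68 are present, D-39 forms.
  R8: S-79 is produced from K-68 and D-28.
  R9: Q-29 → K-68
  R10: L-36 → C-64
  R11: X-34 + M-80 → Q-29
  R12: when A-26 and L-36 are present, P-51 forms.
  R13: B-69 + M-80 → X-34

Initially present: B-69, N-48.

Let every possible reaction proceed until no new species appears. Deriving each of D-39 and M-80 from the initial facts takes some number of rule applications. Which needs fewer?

M-80: N-48 and B-69 present → M-80 forms (R2). [1 rule application]
D-39: N-48 and B-69 present → M-80 forms (R2). B-69 and M-80 present → X-34 forms (R13). X-34 and M-80 present → Q-29 forms (R11). X-34, B-69, and M-80 present → D-28 forms (R1). Q-29 present → K-68 forms (R9). K-68 and D-28 present → S-79 forms (R8). S-79 and Q-29 present → A-26 forms (R4). A-26 and K-68 present → D-39 forms (R7). [8 rule applications]
M-80 needs fewer.

M-80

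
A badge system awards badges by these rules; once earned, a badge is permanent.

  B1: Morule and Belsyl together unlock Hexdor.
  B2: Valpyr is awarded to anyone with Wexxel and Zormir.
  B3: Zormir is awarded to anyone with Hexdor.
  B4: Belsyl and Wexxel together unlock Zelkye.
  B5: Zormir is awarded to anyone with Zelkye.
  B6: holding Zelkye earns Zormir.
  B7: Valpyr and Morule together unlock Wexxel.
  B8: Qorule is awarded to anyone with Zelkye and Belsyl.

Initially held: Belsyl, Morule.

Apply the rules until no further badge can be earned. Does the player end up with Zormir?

Yes

With Morule and Belsyl, Hexdor is earned (B1).
With Hexdor, Zormir is earned (B3).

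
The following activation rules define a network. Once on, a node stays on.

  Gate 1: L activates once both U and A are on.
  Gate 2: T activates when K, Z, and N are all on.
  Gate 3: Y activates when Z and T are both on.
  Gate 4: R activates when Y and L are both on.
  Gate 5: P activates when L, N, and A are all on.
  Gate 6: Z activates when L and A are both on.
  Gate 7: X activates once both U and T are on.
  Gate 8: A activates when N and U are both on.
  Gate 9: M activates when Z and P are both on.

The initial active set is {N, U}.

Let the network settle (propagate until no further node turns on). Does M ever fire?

N and U are on, so A activates (Gate 8).
Gate 1: U and A on → L on.
Gate 5: L, N, and A on → P on.
L and A are on, so Z activates (Gate 6).
Z and P are on, so M activates (Gate 9).

Yes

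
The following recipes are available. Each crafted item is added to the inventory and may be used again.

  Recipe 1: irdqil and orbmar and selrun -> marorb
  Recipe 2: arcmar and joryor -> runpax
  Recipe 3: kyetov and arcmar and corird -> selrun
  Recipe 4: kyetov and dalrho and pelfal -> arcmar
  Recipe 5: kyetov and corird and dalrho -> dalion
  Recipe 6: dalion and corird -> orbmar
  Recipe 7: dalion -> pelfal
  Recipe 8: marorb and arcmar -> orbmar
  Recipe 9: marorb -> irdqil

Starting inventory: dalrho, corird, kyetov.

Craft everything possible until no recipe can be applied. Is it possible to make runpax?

runpax would need arcmar and joryor (Recipe 2), but joryor is never obtained.

No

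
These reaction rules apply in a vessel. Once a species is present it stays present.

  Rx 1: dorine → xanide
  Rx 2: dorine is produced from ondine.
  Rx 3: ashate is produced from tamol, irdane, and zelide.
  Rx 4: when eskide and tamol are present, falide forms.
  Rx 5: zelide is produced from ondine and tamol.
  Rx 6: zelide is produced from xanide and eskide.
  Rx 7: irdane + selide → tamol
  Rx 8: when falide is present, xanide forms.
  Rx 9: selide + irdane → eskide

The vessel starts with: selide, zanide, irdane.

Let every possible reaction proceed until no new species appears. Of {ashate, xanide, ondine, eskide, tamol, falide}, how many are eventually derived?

5

irdane and selide present → tamol forms (Rx 7).
selide and irdane present → eskide forms (Rx 9).
eskide and tamol present → falide forms (Rx 4).
falide present → xanide forms (Rx 8).
xanide and eskide present → zelide forms (Rx 6).
tamol, irdane, and zelide present → ashate forms (Rx 3).
ashate: reached.
xanide: reached.
No rule produces ondine, and it is not given.
eskide: reached.
tamol: reached.
falide: reached.
Reached: ashate, xanide, eskide, tamol, and falide — 5 of the 6.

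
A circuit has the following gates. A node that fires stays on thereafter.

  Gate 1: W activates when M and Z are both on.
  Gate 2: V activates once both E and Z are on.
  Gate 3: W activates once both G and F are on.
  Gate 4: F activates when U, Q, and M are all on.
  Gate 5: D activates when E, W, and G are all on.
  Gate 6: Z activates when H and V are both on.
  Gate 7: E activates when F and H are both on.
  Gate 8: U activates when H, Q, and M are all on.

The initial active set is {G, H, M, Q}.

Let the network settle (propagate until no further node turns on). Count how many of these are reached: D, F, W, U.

4

Gate 8: H, Q, and M on → U on.
Gate 4: U, Q, and M on → F on.
F and H are on, so E activates (Gate 7).
Gate 3: G and F on → W on.
Gate 5: E, W, and G on → D on.
D: reached.
F: reached.
W: reached.
U: reached.
All 4 are reached.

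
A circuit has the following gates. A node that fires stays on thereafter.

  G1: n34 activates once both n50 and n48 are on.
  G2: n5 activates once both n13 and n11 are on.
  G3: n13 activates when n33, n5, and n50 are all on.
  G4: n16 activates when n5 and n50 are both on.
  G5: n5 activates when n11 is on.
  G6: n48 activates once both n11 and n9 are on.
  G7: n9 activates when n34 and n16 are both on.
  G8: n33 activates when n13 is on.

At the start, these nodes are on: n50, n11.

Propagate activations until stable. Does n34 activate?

n34 would need n50 and n48 (G1), but n48 never turns on.

No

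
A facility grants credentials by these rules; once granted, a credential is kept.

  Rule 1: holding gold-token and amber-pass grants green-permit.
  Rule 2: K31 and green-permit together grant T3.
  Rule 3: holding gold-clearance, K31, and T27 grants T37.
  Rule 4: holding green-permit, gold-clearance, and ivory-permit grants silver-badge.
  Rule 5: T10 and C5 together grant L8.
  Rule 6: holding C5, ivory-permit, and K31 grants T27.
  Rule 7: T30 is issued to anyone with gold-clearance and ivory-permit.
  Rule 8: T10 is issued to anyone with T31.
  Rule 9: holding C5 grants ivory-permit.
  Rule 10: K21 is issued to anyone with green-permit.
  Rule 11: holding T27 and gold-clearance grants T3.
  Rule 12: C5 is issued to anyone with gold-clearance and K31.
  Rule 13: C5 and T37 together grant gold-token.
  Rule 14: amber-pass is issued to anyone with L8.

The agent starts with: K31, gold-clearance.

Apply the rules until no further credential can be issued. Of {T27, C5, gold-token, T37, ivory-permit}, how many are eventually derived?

Holding gold-clearance and K31 grants C5 (Rule 12).
Holding C5 grants ivory-permit (Rule 9).
Holding C5, ivory-permit, and K31 grants T27 (Rule 6).
Holding gold-clearance, K31, and T27 grants T37 (Rule 3).
Holding C5 and T37 grants gold-token (Rule 13).
T27: reached.
C5: reached.
gold-token: reached.
T37: reached.
ivory-permit: reached.
All 5 are reached.

5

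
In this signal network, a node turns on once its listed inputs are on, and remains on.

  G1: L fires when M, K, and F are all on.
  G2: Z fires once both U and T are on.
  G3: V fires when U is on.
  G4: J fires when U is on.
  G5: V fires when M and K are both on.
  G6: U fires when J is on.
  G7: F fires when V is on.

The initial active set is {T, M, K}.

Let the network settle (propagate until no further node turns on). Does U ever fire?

No

U would need J (G6), but J never turns on.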